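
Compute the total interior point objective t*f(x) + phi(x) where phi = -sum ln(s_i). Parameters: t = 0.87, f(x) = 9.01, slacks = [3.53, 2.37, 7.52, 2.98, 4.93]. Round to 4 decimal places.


Step 1: Compute log-barrier.
ln values: [1.2613, 0.8629, 2.0176, 1.0919, 1.5953]
phi = -(1.2613 + 0.8629 + 2.0176 + 1.0919 + 1.5953) = -6.829
Step 2: Compute augmented objective.
t*f(x) = 0.87*9.01 = 7.8387
Total = 7.8387 - 6.829 = 1.0097


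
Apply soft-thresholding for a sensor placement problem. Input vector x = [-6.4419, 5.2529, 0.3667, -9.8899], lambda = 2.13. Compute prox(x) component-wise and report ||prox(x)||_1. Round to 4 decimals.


Soft-thresholding with lambda = 2.13:
prox(-6.4419) = sign(-6.4419)*max(|-6.4419| - 2.13, 0) = -4.3119
prox(5.2529) = sign(5.2529)*max(|5.2529| - 2.13, 0) = 3.1229
prox(0.3667) = sign(0.3667)*max(|0.3667| - 2.13, 0) = 0.0
prox(-9.8899) = sign(-9.8899)*max(|-9.8899| - 2.13, 0) = -7.7599
prox(x) = [-4.3119, 3.1229, 0.0, -7.7599]
||prox(x)||_1 = 4.3119 + 3.1229 + 0.0 + 7.7599 = 15.1947


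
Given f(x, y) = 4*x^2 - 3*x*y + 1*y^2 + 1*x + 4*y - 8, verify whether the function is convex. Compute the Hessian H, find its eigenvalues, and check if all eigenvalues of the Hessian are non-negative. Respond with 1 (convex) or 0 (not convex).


The Hessian of f(x,y) = 4*x^2 - 3*x*y + 1*y^2 + 1*x + 4*y - 8 is:
H = [[8, -3], [-3, 2]]
Trace = 8 + 2 = 10
Determinant = 8*2 - (-3)^2 = 7
Discriminant = (10)^2 - 4*7 = 72.0
Eigenvalues: lambda_1 = 0.7574, lambda_2 = 9.2426
The function is convex.

1


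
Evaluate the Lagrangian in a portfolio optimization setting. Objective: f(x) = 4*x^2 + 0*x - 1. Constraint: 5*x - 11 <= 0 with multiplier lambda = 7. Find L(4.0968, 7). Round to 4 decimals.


Step 1: Evaluate f(x).
f(4.0968) = 4*4.0968^2 + 0*4.0968 - 1 = 66.1351
Step 2: Evaluate g(x).
g(4.0968) = 5*4.0968 - 11 = 9.484
Step 3: Compute Lagrangian.
L = 66.1351 + 7*9.484 = 132.5231


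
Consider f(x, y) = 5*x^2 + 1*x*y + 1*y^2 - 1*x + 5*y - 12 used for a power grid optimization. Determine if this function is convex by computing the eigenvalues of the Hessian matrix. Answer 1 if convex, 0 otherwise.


The Hessian of f(x,y) = 5*x^2 + 1*x*y + 1*y^2 - 1*x + 5*y - 12 is:
H = [[10, 1], [1, 2]]
Trace = 10 + 2 = 12
Determinant = 10*2 - (1)^2 = 19
Discriminant = (12)^2 - 4*19 = 68.0
Eigenvalues: lambda_1 = 1.8769, lambda_2 = 10.1231
The function is convex.

1


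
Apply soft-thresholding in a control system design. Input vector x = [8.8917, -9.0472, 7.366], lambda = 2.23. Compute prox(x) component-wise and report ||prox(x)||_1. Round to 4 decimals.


Soft-thresholding with lambda = 2.23:
prox(8.8917) = sign(8.8917)*max(|8.8917| - 2.23, 0) = 6.6617
prox(-9.0472) = sign(-9.0472)*max(|-9.0472| - 2.23, 0) = -6.8172
prox(7.366) = sign(7.366)*max(|7.366| - 2.23, 0) = 5.136
prox(x) = [6.6617, -6.8172, 5.136]
||prox(x)||_1 = 6.6617 + 6.8172 + 5.136 = 18.6149


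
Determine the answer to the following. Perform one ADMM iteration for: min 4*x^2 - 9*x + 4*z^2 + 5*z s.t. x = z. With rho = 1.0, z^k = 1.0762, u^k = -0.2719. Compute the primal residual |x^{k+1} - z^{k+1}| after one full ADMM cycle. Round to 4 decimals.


ADMM iteration with rho = 1.0, z^k = 1.0762, u^k = -0.2719
Step 1: x-update.
Minimize 4*x^2 - 9*x + (1.0/2)*(x - 1.0762 - 0.2719)^2
FOC: (2*4 + 1.0)*x = 9 + 1.0*(1.0762 + 0.2719)
x^{k+1} = 1.1498
Step 2: z-update.
Minimize 4*z^2 + 5*z + (1.0/2)*(1.1498 - z - 0.2719)^2
FOC: (2*4 + 1.0)*z = -5 + 1.0*(1.1498 - 0.2719)
z^{k+1} = -0.458
Step 3: u-update.
u^{k+1} = -0.2719 + 1.1498 + 0.458 = 1.3359
Step 4: Primal residual = |1.1498 + 0.458| = 1.6078


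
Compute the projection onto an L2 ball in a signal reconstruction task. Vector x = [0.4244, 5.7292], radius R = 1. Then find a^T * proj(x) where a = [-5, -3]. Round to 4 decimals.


Step 1: Compute ||x|| (intermediates to 6 decimals).
||x|| = sqrt(0.4244^2 + 5.7292^2) = 5.744898
Step 2: Project.
Since ||x|| > R, scale = R/||x|| = 1/5.744898 = 0.174067, proj(x) = scale * x
proj(x) = [0.073874, 0.997265]
Step 3: Dot product.
a^T * proj(x) = -5*0.073874 - 3*0.997265 = -3.3612


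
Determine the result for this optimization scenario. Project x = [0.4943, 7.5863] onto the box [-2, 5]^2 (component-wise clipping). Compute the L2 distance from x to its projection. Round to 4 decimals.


Project each component onto [-2, 5].
clip(0.4943) = 0.4943, clip(7.5863) = 5.0
Projection = [0.4943, 5.0]
Squared diffs: [0.0, 6.6889]
Distance = sqrt(6.6889) = 2.5863


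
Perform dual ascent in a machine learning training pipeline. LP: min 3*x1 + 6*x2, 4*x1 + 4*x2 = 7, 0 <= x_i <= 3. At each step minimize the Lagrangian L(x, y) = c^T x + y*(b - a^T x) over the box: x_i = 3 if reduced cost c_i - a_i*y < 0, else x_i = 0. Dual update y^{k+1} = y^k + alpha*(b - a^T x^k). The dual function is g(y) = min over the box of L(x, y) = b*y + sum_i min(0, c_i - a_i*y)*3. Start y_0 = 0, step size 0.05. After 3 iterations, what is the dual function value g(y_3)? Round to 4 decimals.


Dual ascent for LP: min 3*x1 + 6*x2, 4*x1 + 4*x2 = 7, 0 <= x_i <= 3
Step 1: y^k = 0.0, reduced costs: (3.0, 6.0)
  x^k = (0.0, 0.0), subgradient = b - a^T x = 7.0
  y^{k+1} = 0.0 + 0.05*7.0 = 0.35
Step 2: y^k = 0.35, reduced costs: (1.6, 4.6)
  x^k = (0.0, 0.0), subgradient = b - a^T x = 7.0
  y^{k+1} = 0.35 + 0.05*7.0 = 0.7
Step 3: y^k = 0.7, reduced costs: (0.2, 3.2)
  x^k = (0.0, 0.0), subgradient = b - a^T x = 7.0
  y^{k+1} = 0.7 + 0.05*7.0 = 1.05
Dual objective at y_3 = 1.05: reduced costs (-1.2, 1.8), box minimizer x = (3.0, 0.0)
g(y_3) = b*y + (c1 - a1*y)*x1 + (c2 - a2*y)*x2 = 7*1.05 + (-1.2)*3.0 + 1.8*0.0 = 7.35 - 3.6 + 0.0 = 3.75


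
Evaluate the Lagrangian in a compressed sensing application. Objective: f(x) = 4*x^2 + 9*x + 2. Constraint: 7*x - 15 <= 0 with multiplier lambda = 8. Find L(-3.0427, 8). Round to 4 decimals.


Step 1: Evaluate f(x).
f(-3.0427) = 4*(-3.0427)^2 + 9*(-3.0427) + 2 = 11.6478
Step 2: Evaluate g(x).
g(-3.0427) = 7*-3.0427 - 15 = -36.2989
Step 3: Compute Lagrangian.
L = 11.6478 + 8*-36.2989 = -278.7434


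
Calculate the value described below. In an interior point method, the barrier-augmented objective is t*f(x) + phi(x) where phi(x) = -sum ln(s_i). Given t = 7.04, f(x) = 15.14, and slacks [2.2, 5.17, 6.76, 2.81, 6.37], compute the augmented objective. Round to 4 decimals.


Step 1: Compute log-barrier.
ln values: [0.7885, 1.6429, 1.911, 1.0332, 1.8516]
phi = -(0.7885 + 1.6429 + 1.911 + 1.0332 + 1.8516) = -7.2271
Step 2: Compute augmented objective.
t*f(x) = 7.04*15.14 = 106.5856
Total = 106.5856 - 7.2271 = 99.3585


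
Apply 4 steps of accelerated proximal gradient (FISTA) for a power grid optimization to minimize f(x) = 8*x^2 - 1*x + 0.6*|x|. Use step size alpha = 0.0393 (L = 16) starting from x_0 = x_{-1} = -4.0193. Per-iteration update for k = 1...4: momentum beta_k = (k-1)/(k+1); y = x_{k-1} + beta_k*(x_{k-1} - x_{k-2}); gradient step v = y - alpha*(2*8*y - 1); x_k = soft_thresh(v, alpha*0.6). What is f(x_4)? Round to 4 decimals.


FISTA on f(x) = 8*x^2 - 1*x + 0.6*|x|
L = 16, alpha = 0.0393
Iteration 1: beta = 0.0, y = -4.0193 + 0.0*(-4.0193 + 4.0193) = -4.0193
  grad(y) = -65.3088, v = y - alpha*grad = -1.4527
  prox(v) = soft_thresh(-1.4527, 0.0236) = -1.4291
Iteration 2: beta = 0.3333, y = -1.4291 + 0.3333*(-1.4291 + 4.0193) = -0.5657
  grad(y) = -10.0509, v = y - alpha*grad = -0.1707
  prox(v) = soft_thresh(-0.1707, 0.0236) = -0.1471
Iteration 3: beta = 0.5, y = -0.1471 + 0.5*(-0.1471 + 1.4291) = 0.4939
  grad(y) = 6.9023, v = y - alpha*grad = 0.2226
  prox(v) = soft_thresh(0.2226, 0.0236) = 0.1991
Iteration 4: beta = 0.6, y = 0.1991 + 0.6*(0.1991 + 0.1471) = 0.4067
  grad(y) = 5.5079, v = y - alpha*grad = 0.1903
  prox(v) = soft_thresh(0.1903, 0.0236) = 0.1667
f(x_4) = 8*0.1667^2 - 1*0.1667 + 0.6*|0.1667| = 0.1556


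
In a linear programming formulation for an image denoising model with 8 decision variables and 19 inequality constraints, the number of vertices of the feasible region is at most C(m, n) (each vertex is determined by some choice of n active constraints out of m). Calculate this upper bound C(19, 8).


Each vertex corresponds to some choice of n active constraints out of m, so the number of vertices is at most C(m, n) = m! / (n!(m-n)!).
m = 19, n = 8
Numerator: 19 * 18 * 17 * 16 * 15 * 14 * 13 * 12
Denominator: 8! = 40320
C(19, 8) = 75582


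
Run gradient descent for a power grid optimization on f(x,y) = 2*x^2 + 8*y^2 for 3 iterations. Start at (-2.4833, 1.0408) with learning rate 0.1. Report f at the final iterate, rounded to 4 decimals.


Gradient descent on f(x,y) = 2*x^2 + 8*y^2.
Starting point: (-2.4833, 1.0408), alpha = 0.1
Step 1: grad_x = 2*2*-2.4833 = -9.9332, grad_y = 2*8*1.0408 = 16.6528
  x_1 = -2.4833 - 0.1*-9.9332 = -1.49
  y_1 = 1.0408 - 0.1*16.6528 = -0.6245
Step 2: grad_x = 2*2*-1.49 = -5.9599, grad_y = 2*8*-0.6245 = -9.9917
  x_2 = -1.49 - 0.1*-5.9599 = -0.894
  y_2 = -0.6245 - 0.1*-9.9917 = 0.3747
Step 3: grad_x = 2*2*-0.894 = -3.576, grad_y = 2*8*0.3747 = 5.995
  x_3 = -0.894 - 0.1*-3.576 = -0.5364
  y_3 = 0.3747 - 0.1*5.995 = -0.2248
f(-0.5364, -0.2248) = 2*(-0.5364)^2 + 8*(-0.2248)^2 = 0.9798


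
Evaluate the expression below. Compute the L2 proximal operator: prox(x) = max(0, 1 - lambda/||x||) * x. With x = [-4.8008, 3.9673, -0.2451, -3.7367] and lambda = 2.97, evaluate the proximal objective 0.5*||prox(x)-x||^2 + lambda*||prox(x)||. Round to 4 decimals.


Step 1: Compute ||x||.
||x|| = 7.2671
Step 2: Compute scaling factor.
scale = max(0, 1 - 2.97/7.2671) = 0.5913
Step 3: prox(x) = [-2.8387, 2.3459, -0.1449, -2.2095]
||prox(x)|| = 4.2971
Step 4: Proximal objective.
0.5*||prox-x||^2 = 4.4105
lambda*||prox|| = 12.7624
Total = 17.1727


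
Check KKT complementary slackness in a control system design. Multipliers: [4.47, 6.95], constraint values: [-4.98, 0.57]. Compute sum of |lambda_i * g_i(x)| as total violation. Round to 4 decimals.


KKT complementary slackness check:
lambda_1 * g_1 = 4.47 * -4.98 = -22.2606
lambda_2 * g_2 = 6.95 * 0.57 = 3.9615
Total violation = 22.2606 + 3.9615 = 26.2221


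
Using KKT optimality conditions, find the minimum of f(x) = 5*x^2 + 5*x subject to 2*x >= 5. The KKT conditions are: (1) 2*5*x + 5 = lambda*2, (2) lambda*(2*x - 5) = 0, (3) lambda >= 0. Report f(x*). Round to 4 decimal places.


Step 1: Try lambda = 0 (constraint inactive).
x_unc = -5/(2*5) = -0.5
Check: 2*-0.5 = -1.0 < 5 -- violated!
Step 2: Constraint must be active: 2*x = 5
x* = 5/2 = 2.5
lambda = (2*5*2.5 + 5)/2 = 15.0
Step 3: Compute optimal value.
f(x*) = 5*2.5^2 + 5*2.5 = 43.75


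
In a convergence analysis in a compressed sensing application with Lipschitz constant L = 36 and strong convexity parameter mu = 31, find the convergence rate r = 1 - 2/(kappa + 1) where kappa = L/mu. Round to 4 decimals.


Step 1: Compute the condition number.
kappa = L/mu = 36/31 = 1.1613
Step 2: Compute the convergence rate.
r = 1 - 2/(kappa + 1) = 1 - 2*mu/(L + mu) = (L - mu)/(L + mu) = 5/67 = 0.0746


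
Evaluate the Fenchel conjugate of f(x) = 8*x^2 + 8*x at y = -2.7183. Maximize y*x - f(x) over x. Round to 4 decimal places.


f*(y) = sup_x {y*x - a*x^2 - b*x} = sup_x {(y-b)*x - a*x^2}
FOC: (y - b) - 2a*x = 0 => x* = (y - b)/(2a)
x* = (-2.7183 - 8)/(2*8) = -0.6699
f*(-2.7183) = (y-b)^2/(4a) = (-2.7183 - 8)^2/(4*8)
= 114.882/32 = 3.5901


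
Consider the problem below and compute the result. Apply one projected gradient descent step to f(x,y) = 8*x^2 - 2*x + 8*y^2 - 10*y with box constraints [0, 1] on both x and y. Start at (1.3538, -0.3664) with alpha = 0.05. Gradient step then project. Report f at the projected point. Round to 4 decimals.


Step 1: Compute gradient at (1.3538, -0.3664).
grad_x = 2*8*1.3538 - 2 = 19.6608
grad_y = 2*8*-0.3664 - 10 = -15.8624
Step 2: Gradient step.
x_raw = 1.3538 - 0.05*19.6608 = 0.3708
y_raw = -0.3664 - 0.05*-15.8624 = 0.4267
Step 3: Project onto [0, 1].
x_proj = clip(0.3708) = 0.3708
y_proj = clip(0.4267) = 0.4267
Step 4: Evaluate f.
f(0.3708, 0.4267) = -2.4523


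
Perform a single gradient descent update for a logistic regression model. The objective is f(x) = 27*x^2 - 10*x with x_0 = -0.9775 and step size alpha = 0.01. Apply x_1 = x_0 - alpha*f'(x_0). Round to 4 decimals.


We compute the gradient at x_0 and apply the update.
f'(x) = 54*x - 10
f'(-0.9775) = 54*-0.9775 - 10 = -62.785
x_1 = -0.9775 - 0.01*-62.785 = -0.3497


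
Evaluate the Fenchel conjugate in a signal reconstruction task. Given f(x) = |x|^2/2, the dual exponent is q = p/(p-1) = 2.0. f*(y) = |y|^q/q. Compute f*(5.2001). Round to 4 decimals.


The conjugate exponent q satisfies 1/p + 1/q = 1.
p = 2, so q = 2/(2 - 1) = 2.0
|y|^q = 5.2001^2.0 = 27.041
f*(5.2001) = 27.041 / 2.0 = 13.5205


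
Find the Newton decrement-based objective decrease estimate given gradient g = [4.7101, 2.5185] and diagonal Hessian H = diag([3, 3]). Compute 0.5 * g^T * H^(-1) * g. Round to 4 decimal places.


Step 1: H is diagonal, so H^(-1) * g = [1.57, 0.8395].
Step 2: g^T H^(-1) g = sum_i g_i^2 / H_ii
  = (4.7101)^2/3 + (2.5185)^2/3
  = 7.395 + 2.1143 = 9.5093
Step 3: Objective decrease = 0.5 * g^T H^(-1) g = 4.7546


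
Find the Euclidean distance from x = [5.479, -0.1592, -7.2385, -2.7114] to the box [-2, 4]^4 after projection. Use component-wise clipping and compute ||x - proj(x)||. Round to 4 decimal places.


Project each component onto [-2, 4].
clip(5.479) = 4.0, clip(-0.1592) = -0.1592, clip(-7.2385) = -2.0, clip(-2.7114) = -2.0
Projection = [4.0, -0.1592, -2.0, -2.0]
Squared diffs: [2.1874, 0.0, 27.4419, 0.5061]
Distance = sqrt(30.1354) = 5.4896


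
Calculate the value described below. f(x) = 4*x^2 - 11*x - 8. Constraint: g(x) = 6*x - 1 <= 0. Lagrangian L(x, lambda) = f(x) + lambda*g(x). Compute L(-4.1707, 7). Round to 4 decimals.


Step 1: Evaluate f(x).
f(-4.1707) = 4*(-4.1707)^2 - 11*(-4.1707) - 8 = 107.4567
Step 2: Evaluate g(x).
g(-4.1707) = 6*-4.1707 - 1 = -26.0242
Step 3: Compute Lagrangian.
L = 107.4567 + 7*-26.0242 = -74.7127


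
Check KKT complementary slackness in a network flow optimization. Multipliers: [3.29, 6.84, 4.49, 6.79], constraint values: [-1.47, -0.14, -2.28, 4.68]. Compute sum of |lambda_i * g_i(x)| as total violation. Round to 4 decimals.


KKT complementary slackness check:
lambda_1 * g_1 = 3.29 * -1.47 = -4.8363
lambda_2 * g_2 = 6.84 * -0.14 = -0.9576
lambda_3 * g_3 = 4.49 * -2.28 = -10.2372
lambda_4 * g_4 = 6.79 * 4.68 = 31.7772
Total violation = 4.8363 + 0.9576 + 10.2372 + 31.7772 = 47.8083


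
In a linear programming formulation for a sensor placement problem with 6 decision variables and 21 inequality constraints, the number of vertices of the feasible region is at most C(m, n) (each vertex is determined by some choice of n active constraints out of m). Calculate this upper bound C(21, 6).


Each vertex corresponds to some choice of n active constraints out of m, so the number of vertices is at most C(m, n) = m! / (n!(m-n)!).
m = 21, n = 6
Numerator: 21 * 20 * 19 * 18 * 17 * 16
Denominator: 6! = 720
C(21, 6) = 54264


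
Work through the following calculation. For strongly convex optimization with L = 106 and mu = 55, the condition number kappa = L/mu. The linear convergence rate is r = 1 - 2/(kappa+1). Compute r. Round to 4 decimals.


Step 1: Compute the condition number.
kappa = L/mu = 106/55 = 1.9273
Step 2: Compute the convergence rate.
r = 1 - 2/(kappa + 1) = 1 - 2*mu/(L + mu) = (L - mu)/(L + mu) = 51/161 = 0.3168


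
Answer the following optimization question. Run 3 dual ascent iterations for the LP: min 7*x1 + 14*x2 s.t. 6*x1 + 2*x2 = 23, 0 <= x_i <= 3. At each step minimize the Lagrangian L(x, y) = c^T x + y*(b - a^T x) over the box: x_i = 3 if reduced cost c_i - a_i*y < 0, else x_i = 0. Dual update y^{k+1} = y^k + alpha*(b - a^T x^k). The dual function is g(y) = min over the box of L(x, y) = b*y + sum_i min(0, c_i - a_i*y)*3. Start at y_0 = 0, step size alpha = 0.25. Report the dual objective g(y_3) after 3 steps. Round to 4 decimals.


Dual ascent for LP: min 7*x1 + 14*x2, 6*x1 + 2*x2 = 23, 0 <= x_i <= 3
Step 1: y^k = 0.0, reduced costs: (7.0, 14.0)
  x^k = (0.0, 0.0), subgradient = b - a^T x = 23.0
  y^{k+1} = 0.0 + 0.25*23.0 = 5.75
Step 2: y^k = 5.75, reduced costs: (-27.5, 2.5)
  x^k = (3.0, 0.0), subgradient = b - a^T x = 5.0
  y^{k+1} = 5.75 + 0.25*5.0 = 7.0
Step 3: y^k = 7.0, reduced costs: (-35.0, 0.0)
  x^k = (3.0, 0.0), subgradient = b - a^T x = 5.0
  y^{k+1} = 7.0 + 0.25*5.0 = 8.25
Dual objective at y_3 = 8.25: reduced costs (-42.5, -2.5), box minimizer x = (3.0, 3.0)
g(y_3) = b*y + (c1 - a1*y)*x1 + (c2 - a2*y)*x2 = 23*8.25 + (-42.5)*3.0 + (-2.5)*3.0 = 189.75 - 127.5 - 7.5 = 54.75


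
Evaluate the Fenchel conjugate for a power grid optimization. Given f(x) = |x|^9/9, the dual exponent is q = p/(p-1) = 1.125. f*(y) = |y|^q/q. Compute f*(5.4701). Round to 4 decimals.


The conjugate exponent q satisfies 1/p + 1/q = 1.
p = 9, so q = 9/(9 - 1) = 1.125
|y|^q = 5.4701^1.125 = 6.7646
f*(5.4701) = 6.7646 / 1.125 = 6.013


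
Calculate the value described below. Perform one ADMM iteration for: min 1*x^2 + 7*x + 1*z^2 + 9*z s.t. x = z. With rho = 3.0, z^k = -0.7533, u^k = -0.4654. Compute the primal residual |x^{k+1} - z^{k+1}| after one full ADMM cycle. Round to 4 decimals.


ADMM iteration with rho = 3.0, z^k = -0.7533, u^k = -0.4654
Step 1: x-update.
Minimize 1*x^2 + 7*x + (3.0/2)*(x + 0.7533 - 0.4654)^2
FOC: (2*1 + 3.0)*x = -7 + 3.0*(-0.7533 + 0.4654)
x^{k+1} = -1.5727
Step 2: z-update.
Minimize 1*z^2 + 9*z + (3.0/2)*(-1.5727 - z - 0.4654)^2
FOC: (2*1 + 3.0)*z = -9 + 3.0*(-1.5727 - 0.4654)
z^{k+1} = -3.0229
Step 3: u-update.
u^{k+1} = -0.4654 - 1.5727 + 3.0229 = 0.9847
Step 4: Primal residual = |-1.5727 + 3.0229| = 1.4501


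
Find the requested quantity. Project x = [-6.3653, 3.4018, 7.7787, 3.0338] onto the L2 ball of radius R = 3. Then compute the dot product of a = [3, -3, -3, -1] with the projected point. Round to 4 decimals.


Step 1: Compute ||x|| (intermediates to 6 decimals).
||x|| = sqrt((-6.3653)^2 + 3.4018^2 + 7.7787^2 + 3.0338^2) = 11.036367
Step 2: Project.
Since ||x|| > R, scale = R/||x|| = 3/11.036367 = 0.271829, proj(x) = scale * x
proj(x) = [-1.730273, 0.924708, 2.114476, 0.824675]
Step 3: Dot product.
a^T * proj(x) = 3*(-1.730273) - 3*0.924708 - 3*2.114476 - 1*0.824675 = -15.133


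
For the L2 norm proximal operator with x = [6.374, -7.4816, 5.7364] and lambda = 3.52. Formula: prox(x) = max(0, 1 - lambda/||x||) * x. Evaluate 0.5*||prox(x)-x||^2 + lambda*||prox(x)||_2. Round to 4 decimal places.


Step 1: Compute ||x||.
||x|| = 11.3802
Step 2: Compute scaling factor.
scale = max(0, 1 - 3.52/11.3802) = 0.6907
Step 3: prox(x) = [4.4025, -5.1675, 3.9621]
||prox(x)|| = 7.8602
Step 4: Proximal objective.
0.5*||prox-x||^2 = 6.1952
lambda*||prox|| = 27.6679
Total = 33.863


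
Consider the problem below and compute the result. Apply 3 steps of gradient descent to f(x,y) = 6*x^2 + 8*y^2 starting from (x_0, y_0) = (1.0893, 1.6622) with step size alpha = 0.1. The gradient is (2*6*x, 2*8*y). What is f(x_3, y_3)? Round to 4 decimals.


Gradient descent on f(x,y) = 6*x^2 + 8*y^2.
Starting point: (1.0893, 1.6622), alpha = 0.1
Step 1: grad_x = 2*6*1.0893 = 13.0716, grad_y = 2*8*1.6622 = 26.5952
  x_1 = 1.0893 - 0.1*13.0716 = -0.2179
  y_1 = 1.6622 - 0.1*26.5952 = -0.9973
Step 2: grad_x = 2*6*-0.2179 = -2.6143, grad_y = 2*8*-0.9973 = -15.9571
  x_2 = -0.2179 - 0.1*-2.6143 = 0.0436
  y_2 = -0.9973 - 0.1*-15.9571 = 0.5984
Step 3: grad_x = 2*6*0.0436 = 0.5229, grad_y = 2*8*0.5984 = 9.5743
  x_3 = 0.0436 - 0.1*0.5229 = -0.0087
  y_3 = 0.5984 - 0.1*9.5743 = -0.359
f(-0.0087, -0.359) = 6*(-0.0087)^2 + 8*(-0.359)^2 = 1.0317


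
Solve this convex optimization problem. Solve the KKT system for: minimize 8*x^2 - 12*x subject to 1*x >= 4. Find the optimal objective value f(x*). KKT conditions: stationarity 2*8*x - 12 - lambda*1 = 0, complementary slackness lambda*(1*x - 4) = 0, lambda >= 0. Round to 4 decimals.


Step 1: Try lambda = 0 (constraint inactive).
x_unc = 12/(2*8) = 0.75
Check: 1*0.75 = 0.75 < 4 -- violated!
Step 2: Constraint must be active: 1*x = 4
x* = 4/1 = 4.0
lambda = (2*8*4.0 - 12)/1 = 52.0
Step 3: Compute optimal value.
f(x*) = 8*4.0^2 - 12*4.0 = 80.0


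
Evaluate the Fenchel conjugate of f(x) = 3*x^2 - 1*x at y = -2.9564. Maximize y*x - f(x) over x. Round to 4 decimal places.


f*(y) = sup_x {y*x - a*x^2 - b*x} = sup_x {(y-b)*x - a*x^2}
FOC: (y - b) - 2a*x = 0 => x* = (y - b)/(2a)
x* = (-2.9564 + 1)/(2*3) = -0.3261
f*(-2.9564) = (y-b)^2/(4a) = (-2.9564 + 1)^2/(4*3)
= 3.8275/12 = 0.319


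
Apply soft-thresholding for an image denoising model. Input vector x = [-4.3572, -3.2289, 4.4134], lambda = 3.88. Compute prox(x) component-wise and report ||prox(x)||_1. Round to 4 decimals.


Soft-thresholding with lambda = 3.88:
prox(-4.3572) = sign(-4.3572)*max(|-4.3572| - 3.88, 0) = -0.4772
prox(-3.2289) = sign(-3.2289)*max(|-3.2289| - 3.88, 0) = 0.0
prox(4.4134) = sign(4.4134)*max(|4.4134| - 3.88, 0) = 0.5334
prox(x) = [-0.4772, 0.0, 0.5334]
||prox(x)||_1 = 0.4772 + 0.0 + 0.5334 = 1.0106


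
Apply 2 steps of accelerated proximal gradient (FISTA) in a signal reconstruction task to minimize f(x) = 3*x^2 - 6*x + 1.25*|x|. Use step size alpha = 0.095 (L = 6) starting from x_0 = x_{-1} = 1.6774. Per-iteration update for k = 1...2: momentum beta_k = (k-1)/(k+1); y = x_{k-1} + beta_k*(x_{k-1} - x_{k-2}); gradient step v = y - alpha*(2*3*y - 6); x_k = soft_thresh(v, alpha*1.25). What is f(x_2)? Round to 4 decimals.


FISTA on f(x) = 3*x^2 - 6*x + 1.25*|x|
L = 6, alpha = 0.095
Iteration 1: beta = 0.0, y = 1.6774 + 0.0*(1.6774 - 1.6774) = 1.6774
  grad(y) = 4.0644, v = y - alpha*grad = 1.2913
  prox(v) = soft_thresh(1.2913, 0.1188) = 1.1725
Iteration 2: beta = 0.3333, y = 1.1725 + 0.3333*(1.1725 - 1.6774) = 1.0042
  grad(y) = 0.0255, v = y - alpha*grad = 1.0018
  prox(v) = soft_thresh(1.0018, 0.1188) = 0.8831
f(x_2) = 3*0.8831^2 - 6*0.8831 + 1.25*|0.8831| = -1.8551


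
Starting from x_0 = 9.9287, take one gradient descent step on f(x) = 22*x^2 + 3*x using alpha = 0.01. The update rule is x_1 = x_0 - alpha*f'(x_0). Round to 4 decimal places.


We compute the gradient at x_0 and apply the update.
f'(x) = 44*x + 3
f'(9.9287) = 44*9.9287 + 3 = 439.8628
x_1 = 9.9287 - 0.01*439.8628 = 5.5301


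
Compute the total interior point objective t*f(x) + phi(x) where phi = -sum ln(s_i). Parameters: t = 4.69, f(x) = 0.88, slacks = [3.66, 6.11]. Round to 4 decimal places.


Step 1: Compute log-barrier.
ln values: [1.2975, 1.8099]
phi = -(1.2975 + 1.8099) = -3.1074
Step 2: Compute augmented objective.
t*f(x) = 4.69*0.88 = 4.1272
Total = 4.1272 - 3.1074 = 1.0198


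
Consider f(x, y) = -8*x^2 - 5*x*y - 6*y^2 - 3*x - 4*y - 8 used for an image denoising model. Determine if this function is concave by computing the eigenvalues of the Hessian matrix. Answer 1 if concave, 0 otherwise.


The Hessian of f(x,y) = -8*x^2 - 5*x*y - 6*y^2 - 3*x - 4*y - 8 is:
H = [[-16, -5], [-5, -12]]
Trace = -16 - 12 = -28
Determinant = -16*-12 - (-5)^2 = 167
Discriminant = (-28)^2 - 4*167 = 116.0
Eigenvalues: lambda_1 = -19.3852, lambda_2 = -8.6148
The function is concave.

1


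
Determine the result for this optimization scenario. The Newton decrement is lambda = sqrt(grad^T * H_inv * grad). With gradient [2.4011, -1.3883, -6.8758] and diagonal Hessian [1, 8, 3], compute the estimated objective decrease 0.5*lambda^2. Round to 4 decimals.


Step 1: H is diagonal, so H^(-1) * g = [2.4011, -0.1735, -2.2919].
Step 2: g^T H^(-1) g = sum_i g_i^2 / H_ii
  = (2.4011)^2/1 + (-1.3883)^2/8 + (-6.8758)^2/3
  = 5.7653 + 0.2409 + 15.7589 = 21.7651
Step 3: Objective decrease = 0.5 * g^T H^(-1) g = 10.8825


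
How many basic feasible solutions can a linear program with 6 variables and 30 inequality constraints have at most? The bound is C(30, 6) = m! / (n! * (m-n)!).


Each vertex corresponds to some choice of n active constraints out of m, so the number of vertices is at most C(m, n) = m! / (n!(m-n)!).
m = 30, n = 6
Numerator: 30 * 29 * 28 * 27 * 26 * 25
Denominator: 6! = 720
C(30, 6) = 593775


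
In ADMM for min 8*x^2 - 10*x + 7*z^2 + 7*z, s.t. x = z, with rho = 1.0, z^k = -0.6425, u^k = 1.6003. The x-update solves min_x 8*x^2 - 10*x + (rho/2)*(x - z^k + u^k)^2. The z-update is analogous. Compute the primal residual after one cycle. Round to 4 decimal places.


ADMM iteration with rho = 1.0, z^k = -0.6425, u^k = 1.6003
Step 1: x-update.
Minimize 8*x^2 - 10*x + (1.0/2)*(x + 0.6425 + 1.6003)^2
FOC: (2*8 + 1.0)*x = 10 + 1.0*(-0.6425 - 1.6003)
x^{k+1} = 0.4563
Step 2: z-update.
Minimize 7*z^2 + 7*z + (1.0/2)*(0.4563 - z + 1.6003)^2
FOC: (2*7 + 1.0)*z = -7 + 1.0*(0.4563 + 1.6003)
z^{k+1} = -0.3296
Step 3: u-update.
u^{k+1} = 1.6003 + 0.4563 + 0.3296 = 2.3862
Step 4: Primal residual = |0.4563 + 0.3296| = 0.7859


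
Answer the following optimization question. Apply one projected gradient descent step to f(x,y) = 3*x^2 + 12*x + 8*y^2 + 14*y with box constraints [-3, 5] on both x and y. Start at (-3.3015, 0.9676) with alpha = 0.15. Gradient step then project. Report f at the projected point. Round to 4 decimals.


Step 1: Compute gradient at (-3.3015, 0.9676).
grad_x = 2*3*-3.3015 + 12 = -7.809
grad_y = 2*8*0.9676 + 14 = 29.4816
Step 2: Gradient step.
x_raw = -3.3015 - 0.15*-7.809 = -2.1302
y_raw = 0.9676 - 0.15*29.4816 = -3.4546
Step 3: Project onto [-3, 5].
x_proj = clip(-2.1302) = -2.1302
y_proj = clip(-3.4546) = -3.0
Step 4: Evaluate f.
f(-2.1302, -3.0) = 18.0508


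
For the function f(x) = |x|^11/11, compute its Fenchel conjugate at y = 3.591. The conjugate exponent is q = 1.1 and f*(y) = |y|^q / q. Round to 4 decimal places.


The conjugate exponent q satisfies 1/p + 1/q = 1.
p = 11, so q = 11/(11 - 1) = 1.1
|y|^q = 3.591^1.1 = 4.0807
f*(3.591) = 4.0807 / 1.1 = 3.7097


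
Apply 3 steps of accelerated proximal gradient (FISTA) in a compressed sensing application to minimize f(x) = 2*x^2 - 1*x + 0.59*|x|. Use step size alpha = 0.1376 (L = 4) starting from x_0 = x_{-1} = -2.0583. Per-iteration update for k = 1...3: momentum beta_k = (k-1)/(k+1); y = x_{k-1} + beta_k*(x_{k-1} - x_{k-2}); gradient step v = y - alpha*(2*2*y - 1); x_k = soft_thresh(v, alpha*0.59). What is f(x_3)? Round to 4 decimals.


FISTA on f(x) = 2*x^2 - 1*x + 0.59*|x|
L = 4, alpha = 0.1376
Iteration 1: beta = 0.0, y = -2.0583 + 0.0*(-2.0583 + 2.0583) = -2.0583
  grad(y) = -9.2332, v = y - alpha*grad = -0.7878
  prox(v) = soft_thresh(-0.7878, 0.0812) = -0.7066
Iteration 2: beta = 0.3333, y = -0.7066 + 0.3333*(-0.7066 + 2.0583) = -0.2561
  grad(y) = -2.0243, v = y - alpha*grad = 0.0225
  prox(v) = soft_thresh(0.0225, 0.0812) = 0.0
Iteration 3: beta = 0.5, y = 0.0 + 0.5*(0.0 + 0.7066) = 0.3533
  grad(y) = 0.4133, v = y - alpha*grad = 0.2964
  prox(v) = soft_thresh(0.2964, 0.0812) = 0.2153
f(x_3) = 2*0.2153^2 - 1*0.2153 + 0.59*|0.2153| = 0.0044


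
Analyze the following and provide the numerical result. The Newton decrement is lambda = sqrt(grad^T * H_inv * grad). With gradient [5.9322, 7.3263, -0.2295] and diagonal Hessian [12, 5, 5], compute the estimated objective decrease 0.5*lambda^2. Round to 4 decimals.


Step 1: H is diagonal, so H^(-1) * g = [0.4944, 1.4653, -0.0459].
Step 2: g^T H^(-1) g = sum_i g_i^2 / H_ii
  = (5.9322)^2/12 + (7.3263)^2/5 + (-0.2295)^2/5
  = 2.9326 + 10.7349 + 0.0105 = 13.6781
Step 3: Objective decrease = 0.5 * g^T H^(-1) g = 6.839


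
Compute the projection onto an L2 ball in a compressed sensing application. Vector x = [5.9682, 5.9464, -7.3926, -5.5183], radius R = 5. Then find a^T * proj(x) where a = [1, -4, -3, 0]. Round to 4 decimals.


Step 1: Compute ||x|| (intermediates to 6 decimals).
||x|| = sqrt(5.9682^2 + 5.9464^2 + (-7.3926)^2 + (-5.5183)^2) = 12.493248
Step 2: Project.
Since ||x|| > R, scale = R/||x|| = 5/12.493248 = 0.400216, proj(x) = scale * x
proj(x) = [2.388569, 2.379844, -2.958637, -2.208512]
Step 3: Dot product.
a^T * proj(x) = 1*2.388569 - 4*2.379844 - 3*(-2.958637) + 0*(-2.208512) = 1.7451


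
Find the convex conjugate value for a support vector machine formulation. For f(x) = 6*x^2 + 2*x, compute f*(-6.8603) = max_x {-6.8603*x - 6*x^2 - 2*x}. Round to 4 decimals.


f*(y) = sup_x {y*x - a*x^2 - b*x} = sup_x {(y-b)*x - a*x^2}
FOC: (y - b) - 2a*x = 0 => x* = (y - b)/(2a)
x* = (-6.8603 - 2)/(2*6) = -0.7384
f*(-6.8603) = (y-b)^2/(4a) = (-6.8603 - 2)^2/(4*6)
= 78.5049/24 = 3.271


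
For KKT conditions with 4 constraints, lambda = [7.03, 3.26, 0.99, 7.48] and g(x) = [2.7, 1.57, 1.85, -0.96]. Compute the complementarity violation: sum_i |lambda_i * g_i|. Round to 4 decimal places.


KKT complementary slackness check:
lambda_1 * g_1 = 7.03 * 2.7 = 18.981
lambda_2 * g_2 = 3.26 * 1.57 = 5.1182
lambda_3 * g_3 = 0.99 * 1.85 = 1.8315
lambda_4 * g_4 = 7.48 * -0.96 = -7.1808
Total violation = 18.981 + 5.1182 + 1.8315 + 7.1808 = 33.1115


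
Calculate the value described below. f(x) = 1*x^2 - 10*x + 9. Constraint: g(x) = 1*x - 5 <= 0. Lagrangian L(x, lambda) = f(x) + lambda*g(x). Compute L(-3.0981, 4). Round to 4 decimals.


Step 1: Evaluate f(x).
f(-3.0981) = 1*(-3.0981)^2 - 10*(-3.0981) + 9 = 49.5792
Step 2: Evaluate g(x).
g(-3.0981) = 1*-3.0981 - 5 = -8.0981
Step 3: Compute Lagrangian.
L = 49.5792 + 4*-8.0981 = 17.1868


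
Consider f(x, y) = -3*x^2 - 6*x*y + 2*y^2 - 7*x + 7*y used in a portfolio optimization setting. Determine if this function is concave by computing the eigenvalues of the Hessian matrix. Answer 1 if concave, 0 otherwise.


The Hessian of f(x,y) = -3*x^2 - 6*x*y + 2*y^2 - 7*x + 7*y is:
H = [[-6, -6], [-6, 4]]
Trace = -6 + 4 = -2
Determinant = -6*4 - (-6)^2 = -60
Discriminant = (-2)^2 - 4*-60 = 244.0
Eigenvalues: lambda_1 = -8.8102, lambda_2 = 6.8102
The function is not concave.

0


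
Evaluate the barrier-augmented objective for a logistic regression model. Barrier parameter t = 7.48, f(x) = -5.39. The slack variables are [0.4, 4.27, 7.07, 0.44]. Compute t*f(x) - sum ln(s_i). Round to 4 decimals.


Step 1: Compute log-barrier.
ln values: [-0.9163, 1.4516, 1.9559, -0.821]
phi = -(-0.9163 + 1.4516 + 1.9559 - 0.821) = -1.6702
Step 2: Compute augmented objective.
t*f(x) = 7.48*-5.39 = -40.3172
Total = -40.3172 - 1.6702 = -41.9874


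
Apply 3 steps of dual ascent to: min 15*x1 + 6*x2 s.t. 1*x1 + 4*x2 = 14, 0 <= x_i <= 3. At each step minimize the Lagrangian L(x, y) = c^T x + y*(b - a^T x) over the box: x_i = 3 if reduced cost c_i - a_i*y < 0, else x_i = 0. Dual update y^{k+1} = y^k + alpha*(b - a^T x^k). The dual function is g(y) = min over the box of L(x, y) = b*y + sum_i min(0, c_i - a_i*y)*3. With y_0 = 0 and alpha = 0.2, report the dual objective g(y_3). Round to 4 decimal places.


Dual ascent for LP: min 15*x1 + 6*x2, 1*x1 + 4*x2 = 14, 0 <= x_i <= 3
Step 1: y^k = 0.0, reduced costs: (15.0, 6.0)
  x^k = (0.0, 0.0), subgradient = b - a^T x = 14.0
  y^{k+1} = 0.0 + 0.2*14.0 = 2.8
Step 2: y^k = 2.8, reduced costs: (12.2, -5.2)
  x^k = (0.0, 3.0), subgradient = b - a^T x = 2.0
  y^{k+1} = 2.8 + 0.2*2.0 = 3.2
Step 3: y^k = 3.2, reduced costs: (11.8, -6.8)
  x^k = (0.0, 3.0), subgradient = b - a^T x = 2.0
  y^{k+1} = 3.2 + 0.2*2.0 = 3.6
Dual objective at y_3 = 3.6: reduced costs (11.4, -8.4), box minimizer x = (0.0, 3.0)
g(y_3) = b*y + (c1 - a1*y)*x1 + (c2 - a2*y)*x2 = 14*3.6 + 11.4*0.0 + (-8.4)*3.0 = 50.4 + 0.0 - 25.2 = 25.2


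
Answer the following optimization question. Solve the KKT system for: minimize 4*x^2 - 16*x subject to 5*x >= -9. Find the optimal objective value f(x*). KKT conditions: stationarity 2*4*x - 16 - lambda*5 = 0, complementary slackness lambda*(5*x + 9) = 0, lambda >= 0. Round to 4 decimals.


Step 1: Try lambda = 0 (constraint inactive).
Stationarity: 2*4*x - 16 = 0
x* = 16/(2*4) = 2.0
Check constraint: 5*2.0 = 10.0 >= -9 -- satisfied.
Step 2: Compute optimal value.
f(x*) = 4*2.0^2 - 16*2.0 = -16.0


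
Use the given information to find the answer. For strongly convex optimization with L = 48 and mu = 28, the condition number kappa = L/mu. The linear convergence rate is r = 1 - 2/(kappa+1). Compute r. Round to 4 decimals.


Step 1: Compute the condition number.
kappa = L/mu = 48/28 = 1.7143
Step 2: Compute the convergence rate.
r = 1 - 2/(kappa + 1) = 1 - 2*mu/(L + mu) = (L - mu)/(L + mu) = 20/76 = 0.2632


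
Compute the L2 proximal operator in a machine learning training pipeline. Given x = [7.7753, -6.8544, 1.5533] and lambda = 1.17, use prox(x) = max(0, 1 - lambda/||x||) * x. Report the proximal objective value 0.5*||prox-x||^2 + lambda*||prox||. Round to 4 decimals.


Step 1: Compute ||x||.
||x|| = 10.481
Step 2: Compute scaling factor.
scale = max(0, 1 - 1.17/10.481) = 0.8884
Step 3: prox(x) = [6.9073, -6.0892, 1.3799]
||prox(x)|| = 9.311
Step 4: Proximal objective.
0.5*||prox-x||^2 = 0.6845
lambda*||prox|| = 10.8939
Total = 11.5783


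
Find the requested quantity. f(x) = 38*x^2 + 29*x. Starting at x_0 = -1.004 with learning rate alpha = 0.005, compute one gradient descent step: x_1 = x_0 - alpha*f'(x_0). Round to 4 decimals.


We compute the gradient at x_0 and apply the update.
f'(x) = 76*x + 29
f'(-1.004) = 76*-1.004 + 29 = -47.304
x_1 = -1.004 - 0.005*-47.304 = -0.7675


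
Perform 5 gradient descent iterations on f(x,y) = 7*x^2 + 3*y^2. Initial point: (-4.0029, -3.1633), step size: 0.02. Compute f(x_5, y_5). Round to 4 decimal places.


Gradient descent on f(x,y) = 7*x^2 + 3*y^2.
Starting point: (-4.0029, -3.1633), alpha = 0.02
Step 1: grad_x = 2*7*-4.0029 = -56.0406, grad_y = 2*3*-3.1633 = -18.9798
  x_1 = -4.0029 - 0.02*-56.0406 = -2.8821
  y_1 = -3.1633 - 0.02*-18.9798 = -2.7837
Step 2: grad_x = 2*7*-2.8821 = -40.3492, grad_y = 2*3*-2.7837 = -16.7022
  x_2 = -2.8821 - 0.02*-40.3492 = -2.0751
  y_2 = -2.7837 - 0.02*-16.7022 = -2.4497
Step 3: grad_x = 2*7*-2.0751 = -29.0514, grad_y = 2*3*-2.4497 = -14.698
  x_3 = -2.0751 - 0.02*-29.0514 = -1.4941
  y_3 = -2.4497 - 0.02*-14.698 = -2.1557
Step 4: grad_x = 2*7*-1.4941 = -20.917, grad_y = 2*3*-2.1557 = -12.9342
  x_4 = -1.4941 - 0.02*-20.917 = -1.0757
  y_4 = -2.1557 - 0.02*-12.9342 = -1.897
Step 5: grad_x = 2*7*-1.0757 = -15.0603, grad_y = 2*3*-1.897 = -11.3821
  x_5 = -1.0757 - 0.02*-15.0603 = -0.7745
  y_5 = -1.897 - 0.02*-11.3821 = -1.6694
f(-0.7745, -1.6694) = 7*(-0.7745)^2 + 3*(-1.6694)^2 = 12.5597


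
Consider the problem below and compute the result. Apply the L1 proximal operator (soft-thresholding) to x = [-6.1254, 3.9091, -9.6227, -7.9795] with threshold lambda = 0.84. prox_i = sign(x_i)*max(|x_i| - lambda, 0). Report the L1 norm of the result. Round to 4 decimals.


Soft-thresholding with lambda = 0.84:
prox(-6.1254) = sign(-6.1254)*max(|-6.1254| - 0.84, 0) = -5.2854
prox(3.9091) = sign(3.9091)*max(|3.9091| - 0.84, 0) = 3.0691
prox(-9.6227) = sign(-9.6227)*max(|-9.6227| - 0.84, 0) = -8.7827
prox(-7.9795) = sign(-7.9795)*max(|-7.9795| - 0.84, 0) = -7.1395
prox(x) = [-5.2854, 3.0691, -8.7827, -7.1395]
||prox(x)||_1 = 5.2854 + 3.0691 + 8.7827 + 7.1395 = 24.2767


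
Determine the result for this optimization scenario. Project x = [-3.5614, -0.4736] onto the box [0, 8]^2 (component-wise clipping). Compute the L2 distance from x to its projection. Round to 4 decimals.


Project each component onto [0, 8].
clip(-3.5614) = 0.0, clip(-0.4736) = 0.0
Projection = [0.0, 0.0]
Squared diffs: [12.6836, 0.2243]
Distance = sqrt(12.9079) = 3.5928


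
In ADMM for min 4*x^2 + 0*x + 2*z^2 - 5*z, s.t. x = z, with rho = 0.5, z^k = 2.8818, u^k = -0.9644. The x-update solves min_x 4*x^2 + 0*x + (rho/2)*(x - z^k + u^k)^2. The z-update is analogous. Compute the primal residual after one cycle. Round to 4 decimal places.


ADMM iteration with rho = 0.5, z^k = 2.8818, u^k = -0.9644
Step 1: x-update.
Minimize 4*x^2 + 0*x + (0.5/2)*(x - 2.8818 - 0.9644)^2
FOC: (2*4 + 0.5)*x = 0 + 0.5*(2.8818 + 0.9644)
x^{k+1} = 0.2262
Step 2: z-update.
Minimize 2*z^2 - 5*z + (0.5/2)*(0.2262 - z - 0.9644)^2
FOC: (2*2 + 0.5)*z = 5 + 0.5*(0.2262 - 0.9644)
z^{k+1} = 1.0291
Step 3: u-update.
u^{k+1} = -0.9644 + 0.2262 - 1.0291 = -1.7672
Step 4: Primal residual = |0.2262 - 1.0291| = 0.8028


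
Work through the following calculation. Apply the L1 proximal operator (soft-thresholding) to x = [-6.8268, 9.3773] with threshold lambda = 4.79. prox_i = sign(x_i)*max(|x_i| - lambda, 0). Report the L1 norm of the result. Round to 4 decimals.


Soft-thresholding with lambda = 4.79:
prox(-6.8268) = sign(-6.8268)*max(|-6.8268| - 4.79, 0) = -2.0368
prox(9.3773) = sign(9.3773)*max(|9.3773| - 4.79, 0) = 4.5873
prox(x) = [-2.0368, 4.5873]
||prox(x)||_1 = 2.0368 + 4.5873 = 6.6241


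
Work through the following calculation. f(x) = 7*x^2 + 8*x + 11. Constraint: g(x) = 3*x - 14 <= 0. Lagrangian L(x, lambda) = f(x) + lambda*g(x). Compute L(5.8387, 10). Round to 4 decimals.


Step 1: Evaluate f(x).
f(5.8387) = 7*5.8387^2 + 8*5.8387 + 11 = 296.3425
Step 2: Evaluate g(x).
g(5.8387) = 3*5.8387 - 14 = 3.5161
Step 3: Compute Lagrangian.
L = 296.3425 + 10*3.5161 = 331.5035


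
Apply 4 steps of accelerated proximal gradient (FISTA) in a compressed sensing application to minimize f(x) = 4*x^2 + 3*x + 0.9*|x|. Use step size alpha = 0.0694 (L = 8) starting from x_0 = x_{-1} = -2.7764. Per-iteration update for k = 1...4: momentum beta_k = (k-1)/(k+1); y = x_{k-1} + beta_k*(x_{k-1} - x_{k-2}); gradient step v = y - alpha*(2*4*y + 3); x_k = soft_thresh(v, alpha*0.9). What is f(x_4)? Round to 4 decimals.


FISTA on f(x) = 4*x^2 + 3*x + 0.9*|x|
L = 8, alpha = 0.0694
Iteration 1: beta = 0.0, y = -2.7764 + 0.0*(-2.7764 + 2.7764) = -2.7764
  grad(y) = -19.2112, v = y - alpha*grad = -1.4431
  prox(v) = soft_thresh(-1.4431, 0.0625) = -1.3807
Iteration 2: beta = 0.3333, y = -1.3807 + 0.3333*(-1.3807 + 2.7764) = -0.9154
  grad(y) = -4.3235, v = y - alpha*grad = -0.6154
  prox(v) = soft_thresh(-0.6154, 0.0625) = -0.5529
Iteration 3: beta = 0.5, y = -0.5529 + 0.5*(-0.5529 + 1.3807) = -0.1391
  grad(y) = 1.8876, v = y - alpha*grad = -0.2701
  prox(v) = soft_thresh(-0.2701, 0.0625) = -0.2076
Iteration 4: beta = 0.6, y = -0.2076 + 0.6*(-0.2076 + 0.5529) = -0.0004
  grad(y) = 2.9969, v = y - alpha*grad = -0.2084
  prox(v) = soft_thresh(-0.2084, 0.0625) = -0.1459
f(x_4) = 4*(-0.1459)^2 + 3*(-0.1459) + 0.9*|-0.1459| = -0.2213


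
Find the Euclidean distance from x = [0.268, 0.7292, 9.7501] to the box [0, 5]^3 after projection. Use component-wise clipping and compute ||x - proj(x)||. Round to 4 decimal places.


Project each component onto [0, 5].
clip(0.268) = 0.268, clip(0.7292) = 0.7292, clip(9.7501) = 5.0
Projection = [0.268, 0.7292, 5.0]
Squared diffs: [0.0, 0.0, 22.5635]
Distance = sqrt(22.5635) = 4.7501


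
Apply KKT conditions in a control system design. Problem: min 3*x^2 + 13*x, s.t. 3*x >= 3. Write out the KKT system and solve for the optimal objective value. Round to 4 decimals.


Step 1: Try lambda = 0 (constraint inactive).
x_unc = -13/(2*3) = -2.1667
Check: 3*-2.1667 = -6.5001 < 3 -- violated!
Step 2: Constraint must be active: 3*x = 3
x* = 3/3 = 1.0
lambda = (2*3*1.0 + 13)/3 = 6.3333
Step 3: Compute optimal value.
f(x*) = 3*1.0^2 + 13*1.0 = 16.0


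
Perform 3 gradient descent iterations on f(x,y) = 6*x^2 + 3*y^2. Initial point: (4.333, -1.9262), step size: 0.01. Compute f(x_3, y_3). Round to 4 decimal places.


Gradient descent on f(x,y) = 6*x^2 + 3*y^2.
Starting point: (4.333, -1.9262), alpha = 0.01
Step 1: grad_x = 2*6*4.333 = 51.996, grad_y = 2*3*-1.9262 = -11.5572
  x_1 = 4.333 - 0.01*51.996 = 3.813
  y_1 = -1.9262 - 0.01*-11.5572 = -1.8106
Step 2: grad_x = 2*6*3.813 = 45.7565, grad_y = 2*3*-1.8106 = -10.8638
  x_2 = 3.813 - 0.01*45.7565 = 3.3555
  y_2 = -1.8106 - 0.01*-10.8638 = -1.702
Step 3: grad_x = 2*6*3.3555 = 40.2657, grad_y = 2*3*-1.702 = -10.2119
  x_3 = 3.3555 - 0.01*40.2657 = 2.9528
  y_3 = -1.702 - 0.01*-10.2119 = -1.5999
f(2.9528, -1.5999) = 6*2.9528^2 + 3*(-1.5999)^2 = 59.9936


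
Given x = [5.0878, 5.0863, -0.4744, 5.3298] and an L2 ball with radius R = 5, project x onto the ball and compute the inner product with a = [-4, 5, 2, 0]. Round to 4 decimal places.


Step 1: Compute ||x|| (intermediates to 6 decimals).
||x|| = sqrt(5.0878^2 + 5.0863^2 + (-0.4744)^2 + 5.3298^2) = 8.965934
Step 2: Project.
Since ||x|| > R, scale = R/||x|| = 5/8.965934 = 0.557666, proj(x) = scale * x
proj(x) = [2.837293, 2.836457, -0.264557, 2.972248]
Step 3: Dot product.
a^T * proj(x) = -4*2.837293 + 5*2.836457 + 2*(-0.264557) + 0*2.972248 = 2.304
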